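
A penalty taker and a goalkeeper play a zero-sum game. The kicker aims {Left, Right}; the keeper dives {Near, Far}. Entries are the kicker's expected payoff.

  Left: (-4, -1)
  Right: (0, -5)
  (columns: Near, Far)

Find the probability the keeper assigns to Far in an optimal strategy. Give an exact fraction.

Row minima: Left → -4, Right → -5; maximin = -4.
Column maxima: Near → 0, Far → -1; minimax = -1.
-4 ≠ -1, so there is no saddle point; optimal play is mixed.
Let the kicker play Left with probability p. Expected payoff against Near: (-4)p + 0(1−p) = −4p; against Far: (-1)p + (-5)(1−p) = 4p − 5.
Setting these equal: −4p = 4p − 5 ⇒ −8p = -5 ⇒ p = 5/8, and the value is (-4)·(5/8) = -5/2.
For the keeper: with q = P(Near), equating Left's and Right's payoffs gives −3q − 1 = 5q − 5 ⇒ q = 1/2.

1/2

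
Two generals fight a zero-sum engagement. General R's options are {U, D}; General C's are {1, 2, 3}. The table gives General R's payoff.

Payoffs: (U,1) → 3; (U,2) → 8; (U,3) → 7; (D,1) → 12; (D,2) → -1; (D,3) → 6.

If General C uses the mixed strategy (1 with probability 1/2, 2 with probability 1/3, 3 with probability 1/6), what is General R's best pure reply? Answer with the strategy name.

Expected payoff of U: (1/2)·3 + (1/3)·8 + (1/6)·7 = 16/3.
Expected payoff of D: (1/2)·12 + (1/3)·(-1) + (1/6)·6 = 20/3.
The largest is 20/3, so General R's best response is D.

D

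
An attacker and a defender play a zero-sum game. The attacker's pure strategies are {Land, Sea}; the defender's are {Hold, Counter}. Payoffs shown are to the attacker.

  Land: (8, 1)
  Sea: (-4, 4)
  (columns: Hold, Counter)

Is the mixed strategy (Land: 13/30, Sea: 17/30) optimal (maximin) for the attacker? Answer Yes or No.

Against Hold this mix gives (13/30)·8 + (17/30)·(-4) = 6/5.
Against Counter this mix gives (13/30)·1 + (17/30)·4 = 27/10.
The defender will play Hold, holding the attacker to 6/5. Shifting weight toward the row that does better against Hold would raise this floor (the equalizing mix achieves 12/5 against both Hold and Counter), so the proposed strategy is not optimal.

No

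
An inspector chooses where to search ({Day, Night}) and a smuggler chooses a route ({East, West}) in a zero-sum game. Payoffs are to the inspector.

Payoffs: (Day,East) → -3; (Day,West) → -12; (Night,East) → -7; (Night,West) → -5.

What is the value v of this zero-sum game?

Row minima: Day → -12, Night → -7; maximin = -7.
Column maxima: East → -3, West → -5; minimax = -5.
-7 ≠ -5, so there is no saddle point; optimal play is mixed.
Let the inspector play Day with probability p. Expected payoff against East: (-3)p + (-7)(1−p) = 4p − 7; against West: (-12)p + (-5)(1−p) = −7p − 5.
Setting these equal: 4p − 7 = −7p − 5 ⇒ 11p = 2 ⇒ p = 2/11, and the value is (4)·(2/11) − 7 = -69/11.
For the smuggler: with q = P(East), equating Day's and Night's payoffs gives 9q − 12 = −2q − 5 ⇒ q = 7/11.

-69/11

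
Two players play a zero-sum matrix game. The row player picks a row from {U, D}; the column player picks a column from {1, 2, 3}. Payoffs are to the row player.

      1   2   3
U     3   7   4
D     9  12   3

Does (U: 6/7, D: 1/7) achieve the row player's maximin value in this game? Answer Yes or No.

Yes

Against 1 this mix gives (6/7)·3 + (1/7)·9 = 27/7.
Against 2 this mix gives (6/7)·7 + (1/7)·12 = 54/7.
Against 3 this mix gives (6/7)·4 + (1/7)·3 = 27/7.
All of the column player's active replies (1, 3) yield 27/7, and no column does worse for the row player. The mix makes the column player indifferent and guarantees 27/7, so it is optimal.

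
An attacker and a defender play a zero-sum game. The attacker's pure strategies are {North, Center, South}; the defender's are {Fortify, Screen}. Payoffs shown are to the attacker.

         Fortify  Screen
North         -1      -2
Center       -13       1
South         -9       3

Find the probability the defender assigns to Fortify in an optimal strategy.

5/13

Row minima: North → -2, Center → -13, South → -9; maximin = -2.
Column maxima: Fortify → -1, Screen → 3; minimax = -1.
-2 ≠ -1, so there is no saddle point; optimal play is mixed.
Center is strictly dominated by South, so the attacker never plays it.
On the remaining 2×2 (North, South vs Fortify, Screen):
Let the attacker play North with probability p. Expected payoff against Fortify: (-1)p + (-9)(1−p) = 8p − 9; against Screen: (-2)p + 3(1−p) = −5p + 3.
Setting these equal: 8p − 9 = −5p + 3 ⇒ 13p = 12 ⇒ p = 12/13, and the value is (8)·(12/13) − 9 = -21/13.
For the defender: with q = P(Fortify), equating North's and South's payoffs gives q − 2 = −12q + 3 ⇒ q = 5/13.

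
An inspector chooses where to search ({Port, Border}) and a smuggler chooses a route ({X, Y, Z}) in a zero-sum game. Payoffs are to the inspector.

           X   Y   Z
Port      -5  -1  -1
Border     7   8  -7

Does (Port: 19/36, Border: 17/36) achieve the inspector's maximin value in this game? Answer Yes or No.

Against X this mix gives (19/36)·(-5) + (17/36)·7 = 2/3.
Against Y this mix gives (19/36)·(-1) + (17/36)·8 = 13/4.
Against Z this mix gives (19/36)·(-1) + (17/36)·(-7) = -23/6.
The smuggler will play Z, holding the inspector to -23/6. Shifting weight toward the row that does better against Z would raise this floor (the equalizing mix achieves -7/3 against both Z and X), so the proposed strategy is not optimal.

No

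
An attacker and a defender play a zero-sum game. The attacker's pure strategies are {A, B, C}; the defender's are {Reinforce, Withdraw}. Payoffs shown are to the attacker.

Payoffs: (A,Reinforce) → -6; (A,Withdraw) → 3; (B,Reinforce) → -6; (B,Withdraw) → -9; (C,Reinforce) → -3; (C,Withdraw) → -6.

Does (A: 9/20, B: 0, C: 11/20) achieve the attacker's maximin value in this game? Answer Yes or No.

No

Against Reinforce this mix gives (9/20)·(-6) + (11/20)·(-3) = -87/20.
Against Withdraw this mix gives (9/20)·3 + (11/20)·(-6) = -39/20.
The defender will play Reinforce, holding the attacker to -87/20. Shifting weight toward the row that does better against Reinforce would raise this floor (the equalizing mix achieves -15/4 against both Reinforce and Withdraw), so the proposed strategy is not optimal.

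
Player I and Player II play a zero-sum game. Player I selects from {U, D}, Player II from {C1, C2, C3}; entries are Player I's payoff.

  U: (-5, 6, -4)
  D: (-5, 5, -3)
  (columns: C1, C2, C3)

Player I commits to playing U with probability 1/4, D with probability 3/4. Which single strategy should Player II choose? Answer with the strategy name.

C1

If Player II plays C1, Player I's expected payoff is (1/4)·(-5) + (3/4)·(-5) = -5.
If Player II plays C2, Player I's expected payoff is (1/4)·6 + (3/4)·5 = 21/4.
If Player II plays C3, Player I's expected payoff is (1/4)·(-4) + (3/4)·(-3) = -13/4.
Player II minimizes Player I's payoff; the smallest is -5, so the best response is C1.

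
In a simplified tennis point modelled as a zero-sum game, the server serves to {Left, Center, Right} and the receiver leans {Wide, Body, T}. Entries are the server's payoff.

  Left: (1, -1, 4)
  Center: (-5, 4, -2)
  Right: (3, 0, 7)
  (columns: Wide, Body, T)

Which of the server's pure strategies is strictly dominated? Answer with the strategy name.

Right gives a strictly higher payoff than Left against every column: 3 > 1, 0 > -1, 7 > 4.
So Left is strictly dominated and the server never plays it.

Left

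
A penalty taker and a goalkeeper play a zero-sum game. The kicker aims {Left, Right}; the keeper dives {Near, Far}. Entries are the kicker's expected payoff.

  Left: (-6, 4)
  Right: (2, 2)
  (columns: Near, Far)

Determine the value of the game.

2

Row minima: Left → -6, Right → 2; maximin = 2.
Column maxima: Near → 2, Far → 4; minimax = 2.
Since maximin = minimax = 2, there is a saddle point and the value is 2.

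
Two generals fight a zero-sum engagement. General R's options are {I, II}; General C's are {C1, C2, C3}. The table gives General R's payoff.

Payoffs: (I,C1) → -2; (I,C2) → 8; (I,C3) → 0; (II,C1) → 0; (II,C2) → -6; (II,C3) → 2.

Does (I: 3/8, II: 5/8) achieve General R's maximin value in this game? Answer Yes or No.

Against C1 this mix gives (3/8)·(-2) + (5/8)·0 = -3/4.
Against C2 this mix gives (3/8)·8 + (5/8)·(-6) = -3/4.
Against C3 this mix gives (3/8)·0 + (5/8)·2 = 5/4.
All of General C's active replies (C1, C2) yield -3/4, and no column does worse for General R. The mix makes General C indifferent and guarantees -3/4, so it is optimal.

Yes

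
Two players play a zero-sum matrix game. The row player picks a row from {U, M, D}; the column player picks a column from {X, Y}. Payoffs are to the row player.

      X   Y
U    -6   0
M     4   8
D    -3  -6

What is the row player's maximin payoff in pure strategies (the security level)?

4

Row minima: U → -6, M → 4, D → -6.
The best of these is 4.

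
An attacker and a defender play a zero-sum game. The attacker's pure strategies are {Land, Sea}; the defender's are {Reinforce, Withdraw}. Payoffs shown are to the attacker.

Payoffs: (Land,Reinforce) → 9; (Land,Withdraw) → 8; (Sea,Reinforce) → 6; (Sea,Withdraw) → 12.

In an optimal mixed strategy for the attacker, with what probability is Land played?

Row minima: Land → 8, Sea → 6; maximin = 8.
Column maxima: Reinforce → 9, Withdraw → 12; minimax = 9.
8 ≠ 9, so there is no saddle point; optimal play is mixed.
Let the attacker play Land with probability p. Expected payoff against Reinforce: 9p + 6(1−p) = 3p + 6; against Withdraw: 8p + 12(1−p) = −4p + 12.
Setting these equal: 3p + 6 = −4p + 12 ⇒ 7p = 6 ⇒ p = 6/7, and the value is (3)·(6/7) + 6 = 60/7.
For the defender: with q = P(Reinforce), equating Land's and Sea's payoffs gives q + 8 = −6q + 12 ⇒ q = 4/7.

6/7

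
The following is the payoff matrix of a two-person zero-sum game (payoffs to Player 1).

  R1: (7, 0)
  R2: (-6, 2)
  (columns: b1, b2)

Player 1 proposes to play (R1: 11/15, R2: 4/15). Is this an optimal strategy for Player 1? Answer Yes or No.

Against b1 this mix gives (11/15)·7 + (4/15)·(-6) = 53/15.
Against b2 this mix gives (11/15)·0 + (4/15)·2 = 8/15.
Player 2 will play b2, holding Player 1 to 8/15. Shifting weight toward the row that does better against b2 would raise this floor (the equalizing mix achieves 14/15 against both b2 and b1), so the proposed strategy is not optimal.

No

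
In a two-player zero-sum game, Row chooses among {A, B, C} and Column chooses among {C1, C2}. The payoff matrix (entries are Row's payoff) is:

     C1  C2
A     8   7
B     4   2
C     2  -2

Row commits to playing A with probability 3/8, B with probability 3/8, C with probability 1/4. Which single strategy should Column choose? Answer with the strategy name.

If Column plays C1, Row's expected payoff is (3/8)·8 + (3/8)·4 + (1/4)·2 = 5.
If Column plays C2, Row's expected payoff is (3/8)·7 + (3/8)·2 + (1/4)·(-2) = 23/8.
Column minimizes Row's payoff; the smallest is 23/8, so the best response is C2.

C2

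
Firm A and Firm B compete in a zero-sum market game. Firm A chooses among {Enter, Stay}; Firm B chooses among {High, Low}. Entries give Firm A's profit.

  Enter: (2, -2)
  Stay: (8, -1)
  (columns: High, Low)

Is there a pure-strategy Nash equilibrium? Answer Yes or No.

Row minima: Enter → -2, Stay → -1; maximin = -1.
Column maxima: High → 8, Low → -1; minimax = -1.
maximin = minimax = -1, so a saddle point exists.

Yes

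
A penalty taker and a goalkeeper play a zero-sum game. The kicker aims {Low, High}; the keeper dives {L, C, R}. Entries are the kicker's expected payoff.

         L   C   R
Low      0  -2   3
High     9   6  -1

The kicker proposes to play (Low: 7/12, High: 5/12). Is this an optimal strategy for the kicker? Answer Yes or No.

Yes

Against L this mix gives (7/12)·0 + (5/12)·9 = 15/4.
Against C this mix gives (7/12)·(-2) + (5/12)·6 = 4/3.
Against R this mix gives (7/12)·3 + (5/12)·(-1) = 4/3.
All of the keeper's active replies (C, R) yield 4/3, and no column does worse for the kicker. The mix makes the keeper indifferent and guarantees 4/3, so it is optimal.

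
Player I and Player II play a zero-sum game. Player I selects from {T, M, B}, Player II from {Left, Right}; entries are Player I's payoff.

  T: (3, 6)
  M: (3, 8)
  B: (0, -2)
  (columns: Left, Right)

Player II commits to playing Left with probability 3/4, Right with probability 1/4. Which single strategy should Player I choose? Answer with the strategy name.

Expected payoff of T: (3/4)·3 + (1/4)·6 = 15/4.
Expected payoff of M: (3/4)·3 + (1/4)·8 = 17/4.
Expected payoff of B: (3/4)·0 + (1/4)·(-2) = -1/2.
The largest is 17/4, so Player I's best response is M.

M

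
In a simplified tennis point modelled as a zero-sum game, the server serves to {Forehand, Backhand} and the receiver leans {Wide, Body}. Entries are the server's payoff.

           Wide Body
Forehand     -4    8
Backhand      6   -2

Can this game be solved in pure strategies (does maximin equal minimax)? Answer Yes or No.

Row minima: Forehand → -4, Backhand → -2; maximin = -2.
Column maxima: Wide → 6, Body → 8; minimax = 6.
-2 ≠ 6, so no pure-strategy equilibrium exists.

No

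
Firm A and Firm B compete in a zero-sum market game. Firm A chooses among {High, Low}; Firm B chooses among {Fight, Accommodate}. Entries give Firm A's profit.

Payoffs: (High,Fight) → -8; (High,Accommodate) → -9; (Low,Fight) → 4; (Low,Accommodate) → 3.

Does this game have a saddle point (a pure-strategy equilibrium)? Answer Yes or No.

Row minima: High → -9, Low → 3; maximin = 3.
Column maxima: Fight → 4, Accommodate → 3; minimax = 3.
maximin = minimax = 3, so a saddle point exists.

Yes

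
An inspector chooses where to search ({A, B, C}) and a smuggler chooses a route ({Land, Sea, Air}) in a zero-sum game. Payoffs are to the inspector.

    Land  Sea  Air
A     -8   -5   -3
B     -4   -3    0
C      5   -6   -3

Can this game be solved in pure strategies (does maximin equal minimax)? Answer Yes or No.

No

Row minima: A → -8, B → -4, C → -6; maximin = -4.
Column maxima: Land → 5, Sea → -3, Air → 0; minimax = -3.
-4 ≠ -3, so no pure-strategy equilibrium exists.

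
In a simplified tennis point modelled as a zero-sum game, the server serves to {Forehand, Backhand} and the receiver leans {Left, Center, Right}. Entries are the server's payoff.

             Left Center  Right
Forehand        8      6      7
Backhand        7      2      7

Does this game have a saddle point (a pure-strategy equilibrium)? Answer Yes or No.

Yes

Row minima: Forehand → 6, Backhand → 2; maximin = 6.
Column maxima: Left → 8, Center → 6, Right → 7; minimax = 6.
maximin = minimax = 6, so a saddle point exists.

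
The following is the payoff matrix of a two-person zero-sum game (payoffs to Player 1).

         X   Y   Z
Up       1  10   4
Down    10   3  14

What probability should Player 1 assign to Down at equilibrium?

Row minima: Up → 1, Down → 3; maximin = 3.
Column maxima: X → 10, Y → 10, Z → 14; minimax = 10.
3 ≠ 10, so there is no saddle point; optimal play is mixed.
Z is strictly dominated by X (it gives Player 1 strictly more in every row), so Player 2 never plays it.
On the remaining 2×2 (Up, Down vs X, Y):
Let Player 1 play Up with probability p. Expected payoff against X: 1p + 10(1−p) = −9p + 10; against Y: 10p + 3(1−p) = 7p + 3.
Setting these equal: −9p + 10 = 7p + 3 ⇒ −16p = -7 ⇒ p = 7/16, and the value is (-9)·(7/16) + 10 = 97/16.
For Player 2: with q = P(X), equating Up's and Down's payoffs gives −9q + 10 = 7q + 3 ⇒ q = 7/16.

9/16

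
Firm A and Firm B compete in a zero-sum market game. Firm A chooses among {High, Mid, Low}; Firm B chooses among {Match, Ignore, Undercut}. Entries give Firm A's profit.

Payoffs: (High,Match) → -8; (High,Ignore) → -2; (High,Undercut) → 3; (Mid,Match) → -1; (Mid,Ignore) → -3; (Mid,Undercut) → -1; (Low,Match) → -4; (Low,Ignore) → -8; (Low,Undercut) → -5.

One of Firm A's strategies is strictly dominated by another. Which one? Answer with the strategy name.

Mid gives a strictly higher payoff than Low against every column: -1 > -4, -3 > -8, -1 > -5.
So Low is strictly dominated and Firm A never plays it.

Low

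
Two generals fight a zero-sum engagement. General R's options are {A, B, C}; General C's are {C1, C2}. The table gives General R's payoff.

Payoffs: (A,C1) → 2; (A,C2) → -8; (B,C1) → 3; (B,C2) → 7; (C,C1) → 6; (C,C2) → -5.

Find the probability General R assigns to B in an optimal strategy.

11/15

Row minima: A → -8, B → 3, C → -5; maximin = 3.
Column maxima: C1 → 6, C2 → 7; minimax = 6.
3 ≠ 6, so there is no saddle point; optimal play is mixed.
A is strictly dominated by B, so General R never plays it.
On the remaining 2×2 (B, C vs C1, C2):
Let General R play B with probability p. Expected payoff against C1: 3p + 6(1−p) = −3p + 6; against C2: 7p + (-5)(1−p) = 12p − 5.
Setting these equal: −3p + 6 = 12p − 5 ⇒ −15p = -11 ⇒ p = 11/15, and the value is (-3)·(11/15) + 6 = 19/5.
For General C: with q = P(C1), equating B's and C's payoffs gives −4q + 7 = 11q − 5 ⇒ q = 4/5.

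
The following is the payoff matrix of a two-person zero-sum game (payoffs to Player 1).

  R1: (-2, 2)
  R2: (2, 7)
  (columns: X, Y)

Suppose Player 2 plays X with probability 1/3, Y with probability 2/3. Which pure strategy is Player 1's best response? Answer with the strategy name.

Expected payoff of R1: (1/3)·(-2) + (2/3)·2 = 2/3.
Expected payoff of R2: (1/3)·2 + (2/3)·7 = 16/3.
The largest is 16/3, so Player 1's best response is R2.

R2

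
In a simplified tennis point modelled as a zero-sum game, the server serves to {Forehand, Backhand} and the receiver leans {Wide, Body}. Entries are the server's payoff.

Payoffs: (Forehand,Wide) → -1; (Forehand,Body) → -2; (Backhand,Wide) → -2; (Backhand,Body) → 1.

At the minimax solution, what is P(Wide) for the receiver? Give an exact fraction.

3/4

Row minima: Forehand → -2, Backhand → -2; maximin = -2.
Column maxima: Wide → -1, Body → 1; minimax = -1.
-2 ≠ -1, so there is no saddle point; optimal play is mixed.
Let the server play Forehand with probability p. Expected payoff against Wide: (-1)p + (-2)(1−p) = p − 2; against Body: (-2)p + 1(1−p) = −3p + 1.
Setting these equal: p − 2 = −3p + 1 ⇒ 4p = 3 ⇒ p = 3/4, and the value is (1)·(3/4) − 2 = -5/4.
For the receiver: with q = P(Wide), equating Forehand's and Backhand's payoffs gives q − 2 = −3q + 1 ⇒ q = 3/4.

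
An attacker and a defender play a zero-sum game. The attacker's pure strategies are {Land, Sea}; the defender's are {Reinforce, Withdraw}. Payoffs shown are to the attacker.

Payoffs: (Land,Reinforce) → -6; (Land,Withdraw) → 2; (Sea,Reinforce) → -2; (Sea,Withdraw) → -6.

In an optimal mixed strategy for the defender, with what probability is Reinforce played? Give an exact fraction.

2/3

Row minima: Land → -6, Sea → -6; maximin = -6.
Column maxima: Reinforce → -2, Withdraw → 2; minimax = -2.
-6 ≠ -2, so there is no saddle point; optimal play is mixed.
Let the attacker play Land with probability p. Expected payoff against Reinforce: (-6)p + (-2)(1−p) = −4p − 2; against Withdraw: 2p + (-6)(1−p) = 8p − 6.
Setting these equal: −4p − 2 = 8p − 6 ⇒ −12p = -4 ⇒ p = 1/3, and the value is (-4)·(1/3) − 2 = -10/3.
For the defender: with q = P(Reinforce), equating Land's and Sea's payoffs gives −8q + 2 = 4q − 6 ⇒ q = 2/3.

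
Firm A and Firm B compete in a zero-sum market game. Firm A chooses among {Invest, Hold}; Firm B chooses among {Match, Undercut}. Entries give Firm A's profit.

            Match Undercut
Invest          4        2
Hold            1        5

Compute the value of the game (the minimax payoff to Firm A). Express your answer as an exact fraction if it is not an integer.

3

Row minima: Invest → 2, Hold → 1; maximin = 2.
Column maxima: Match → 4, Undercut → 5; minimax = 4.
2 ≠ 4, so there is no saddle point; optimal play is mixed.
Let Firm A play Invest with probability p. Expected payoff against Match: 4p + 1(1−p) = 3p + 1; against Undercut: 2p + 5(1−p) = −3p + 5.
Setting these equal: 3p + 1 = −3p + 5 ⇒ 6p = 4 ⇒ p = 2/3, and the value is (3)·(2/3) + 1 = 3.
For Firm B: with q = P(Match), equating Invest's and Hold's payoffs gives 2q + 2 = −4q + 5 ⇒ q = 1/2.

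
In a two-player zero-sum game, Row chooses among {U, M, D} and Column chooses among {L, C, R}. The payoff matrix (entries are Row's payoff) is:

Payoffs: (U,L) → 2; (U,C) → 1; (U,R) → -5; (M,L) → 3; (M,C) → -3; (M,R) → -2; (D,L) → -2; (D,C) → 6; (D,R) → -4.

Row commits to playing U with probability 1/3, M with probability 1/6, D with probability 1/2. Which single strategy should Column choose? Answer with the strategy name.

R

If Column plays L, Row's expected payoff is (1/3)·2 + (1/6)·3 + (1/2)·(-2) = 1/6.
If Column plays C, Row's expected payoff is (1/3)·1 + (1/6)·(-3) + (1/2)·6 = 17/6.
If Column plays R, Row's expected payoff is (1/3)·(-5) + (1/6)·(-2) + (1/2)·(-4) = -4.
Column minimizes Row's payoff; the smallest is -4, so the best response is R.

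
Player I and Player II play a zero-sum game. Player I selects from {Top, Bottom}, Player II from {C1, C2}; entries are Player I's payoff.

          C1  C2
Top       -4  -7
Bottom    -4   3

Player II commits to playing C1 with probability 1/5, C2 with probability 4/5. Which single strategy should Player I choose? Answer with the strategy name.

Bottom

Expected payoff of Top: (1/5)·(-4) + (4/5)·(-7) = -32/5.
Expected payoff of Bottom: (1/5)·(-4) + (4/5)·3 = 8/5.
The largest is 8/5, so Player I's best response is Bottom.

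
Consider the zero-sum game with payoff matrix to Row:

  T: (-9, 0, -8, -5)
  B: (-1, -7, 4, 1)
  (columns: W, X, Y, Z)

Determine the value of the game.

Row minima: T → -9, B → -7; maximin = -7.
Column maxima: W → -1, X → 0, Y → 4, Z → 1; minimax = -1.
-7 ≠ -1, so there is no saddle point; optimal play is mixed.
Y is strictly dominated by W (it gives Row strictly more in every row), so Column never plays it.
Z is strictly dominated by W (it gives Row strictly more in every row), so Column never plays it.
On the remaining 2×2 (T, B vs W, X):
Let Row play T with probability p. Expected payoff against W: (-9)p + (-1)(1−p) = −8p − 1; against X: 0p + (-7)(1−p) = 7p − 7.
Setting these equal: −8p − 1 = 7p − 7 ⇒ −15p = -6 ⇒ p = 2/5, and the value is (-8)·(2/5) − 1 = -21/5.
For Column: with q = P(W), equating T's and B's payoffs gives −9q = 6q − 7 ⇒ q = 7/15.

-21/5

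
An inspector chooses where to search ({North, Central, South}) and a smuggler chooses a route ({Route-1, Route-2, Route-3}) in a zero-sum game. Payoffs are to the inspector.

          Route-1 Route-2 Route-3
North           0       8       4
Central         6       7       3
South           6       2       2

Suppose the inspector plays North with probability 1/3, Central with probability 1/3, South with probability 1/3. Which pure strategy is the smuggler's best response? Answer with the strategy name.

Route-3

If the smuggler plays Route-1, the inspector's expected payoff is (1/3)·0 + (1/3)·6 + (1/3)·6 = 4.
If the smuggler plays Route-2, the inspector's expected payoff is (1/3)·8 + (1/3)·7 + (1/3)·2 = 17/3.
If the smuggler plays Route-3, the inspector's expected payoff is (1/3)·4 + (1/3)·3 + (1/3)·2 = 3.
The smuggler minimizes the inspector's payoff; the smallest is 3, so the best response is Route-3.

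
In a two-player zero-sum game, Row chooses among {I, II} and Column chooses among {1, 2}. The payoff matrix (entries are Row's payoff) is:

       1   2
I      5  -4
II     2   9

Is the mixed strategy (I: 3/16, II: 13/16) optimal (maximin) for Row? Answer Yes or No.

No

Against 1 this mix gives (3/16)·5 + (13/16)·2 = 41/16.
Against 2 this mix gives (3/16)·(-4) + (13/16)·9 = 105/16.
Column will play 1, holding Row to 41/16. Shifting weight toward the row that does better against 1 would raise this floor (the equalizing mix achieves 53/16 against both 1 and 2), so the proposed strategy is not optimal.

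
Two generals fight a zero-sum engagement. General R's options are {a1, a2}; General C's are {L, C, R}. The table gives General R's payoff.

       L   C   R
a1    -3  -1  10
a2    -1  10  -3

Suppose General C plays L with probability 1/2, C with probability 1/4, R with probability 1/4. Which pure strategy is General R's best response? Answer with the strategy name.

a2

Expected payoff of a1: (1/2)·(-3) + (1/4)·(-1) + (1/4)·10 = 3/4.
Expected payoff of a2: (1/2)·(-1) + (1/4)·10 + (1/4)·(-3) = 5/4.
The largest is 5/4, so General R's best response is a2.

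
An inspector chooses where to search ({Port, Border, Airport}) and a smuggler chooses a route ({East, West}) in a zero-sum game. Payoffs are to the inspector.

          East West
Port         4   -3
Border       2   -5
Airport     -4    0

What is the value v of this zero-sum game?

-12/11

Row minima: Port → -3, Border → -5, Airport → -4; maximin = -3.
Column maxima: East → 4, West → 0; minimax = 0.
-3 ≠ 0, so there is no saddle point; optimal play is mixed.
Border is strictly dominated by Port, so the inspector never plays it.
On the remaining 2×2 (Port, Airport vs East, West):
Let the inspector play Port with probability p. Expected payoff against East: 4p + (-4)(1−p) = 8p − 4; against West: (-3)p + 0(1−p) = −3p.
Setting these equal: 8p − 4 = −3p ⇒ 11p = 4 ⇒ p = 4/11, and the value is (8)·(4/11) − 4 = -12/11.
For the smuggler: with q = P(East), equating Port's and Airport's payoffs gives 7q − 3 = −4q ⇒ q = 3/11.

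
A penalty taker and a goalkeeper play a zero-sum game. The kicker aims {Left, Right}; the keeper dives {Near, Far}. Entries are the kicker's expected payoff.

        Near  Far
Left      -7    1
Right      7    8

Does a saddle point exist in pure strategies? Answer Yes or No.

Yes

Row minima: Left → -7, Right → 7; maximin = 7.
Column maxima: Near → 7, Far → 8; minimax = 7.
maximin = minimax = 7, so a saddle point exists.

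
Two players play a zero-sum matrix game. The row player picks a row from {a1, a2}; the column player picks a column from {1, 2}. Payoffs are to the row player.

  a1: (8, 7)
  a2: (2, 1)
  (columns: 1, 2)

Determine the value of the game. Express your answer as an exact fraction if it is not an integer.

7

Row minima: a1 → 7, a2 → 1; maximin = 7.
Column maxima: 1 → 8, 2 → 7; minimax = 7.
Since maximin = minimax = 7, there is a saddle point and the value is 7.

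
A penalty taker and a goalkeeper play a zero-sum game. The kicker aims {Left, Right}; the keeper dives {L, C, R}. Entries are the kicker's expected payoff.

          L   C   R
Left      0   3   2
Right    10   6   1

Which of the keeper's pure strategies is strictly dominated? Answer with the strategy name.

R holds the kicker's payoff strictly below C in every row: 2 < 3, 1 < 6.
So C is strictly dominated for the keeper.

C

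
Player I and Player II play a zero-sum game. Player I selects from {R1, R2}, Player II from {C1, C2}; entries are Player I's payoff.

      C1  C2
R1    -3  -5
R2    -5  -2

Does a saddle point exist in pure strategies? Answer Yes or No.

No

Row minima: R1 → -5, R2 → -5; maximin = -5.
Column maxima: C1 → -3, C2 → -2; minimax = -3.
-5 ≠ -3, so no pure-strategy equilibrium exists.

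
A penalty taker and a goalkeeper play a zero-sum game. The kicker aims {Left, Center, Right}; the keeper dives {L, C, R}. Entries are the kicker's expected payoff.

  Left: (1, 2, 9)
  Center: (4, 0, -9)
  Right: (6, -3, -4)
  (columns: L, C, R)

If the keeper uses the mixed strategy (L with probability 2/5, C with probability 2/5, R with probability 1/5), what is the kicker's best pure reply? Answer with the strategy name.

Left

Expected payoff of Left: (2/5)·1 + (2/5)·2 + (1/5)·9 = 3.
Expected payoff of Center: (2/5)·4 + (2/5)·0 + (1/5)·(-9) = -1/5.
Expected payoff of Right: (2/5)·6 + (2/5)·(-3) + (1/5)·(-4) = 2/5.
The largest is 3, so the kicker's best response is Left.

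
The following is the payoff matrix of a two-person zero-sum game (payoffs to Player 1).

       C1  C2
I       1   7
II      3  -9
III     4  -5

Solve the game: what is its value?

Row minima: I → 1, II → -9, III → -5; maximin = 1.
Column maxima: C1 → 4, C2 → 7; minimax = 4.
1 ≠ 4, so there is no saddle point; optimal play is mixed.
II is strictly dominated by III, so Player 1 never plays it.
On the remaining 2×2 (I, III vs C1, C2):
Let Player 1 play I with probability p. Expected payoff against C1: 1p + 4(1−p) = −3p + 4; against C2: 7p + (-5)(1−p) = 12p − 5.
Setting these equal: −3p + 4 = 12p − 5 ⇒ −15p = -9 ⇒ p = 3/5, and the value is (-3)·(3/5) + 4 = 11/5.
For Player 2: with q = P(C1), equating I's and III's payoffs gives −6q + 7 = 9q − 5 ⇒ q = 4/5.

11/5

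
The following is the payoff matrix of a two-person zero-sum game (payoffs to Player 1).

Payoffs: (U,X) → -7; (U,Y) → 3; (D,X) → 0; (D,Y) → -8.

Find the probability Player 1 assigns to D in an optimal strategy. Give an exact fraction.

Row minima: U → -7, D → -8; maximin = -7.
Column maxima: X → 0, Y → 3; minimax = 0.
-7 ≠ 0, so there is no saddle point; optimal play is mixed.
Let Player 1 play U with probability p. Expected payoff against X: (-7)p + 0(1−p) = −7p; against Y: 3p + (-8)(1−p) = 11p − 8.
Setting these equal: −7p = 11p − 8 ⇒ −18p = -8 ⇒ p = 4/9, and the value is (-7)·(4/9) = -28/9.
For Player 2: with q = P(X), equating U's and D's payoffs gives −10q + 3 = 8q − 8 ⇒ q = 11/18.

5/9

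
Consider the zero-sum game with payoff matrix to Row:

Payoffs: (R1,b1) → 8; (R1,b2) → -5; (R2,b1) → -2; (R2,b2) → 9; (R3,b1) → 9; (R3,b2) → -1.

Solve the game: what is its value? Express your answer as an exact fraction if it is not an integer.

79/21

Row minima: R1 → -5, R2 → -2, R3 → -1; maximin = -1.
Column maxima: b1 → 9, b2 → 9; minimax = 9.
-1 ≠ 9, so there is no saddle point; optimal play is mixed.
R1 is strictly dominated by R3, so Row never plays it.
On the remaining 2×2 (R2, R3 vs b1, b2):
Let Row play R2 with probability p. Expected payoff against b1: (-2)p + 9(1−p) = −11p + 9; against b2: 9p + (-1)(1−p) = 10p − 1.
Setting these equal: −11p + 9 = 10p − 1 ⇒ −21p = -10 ⇒ p = 10/21, and the value is (-11)·(10/21) + 9 = 79/21.
For Column: with q = P(b1), equating R2's and R3's payoffs gives −11q + 9 = 10q − 1 ⇒ q = 10/21.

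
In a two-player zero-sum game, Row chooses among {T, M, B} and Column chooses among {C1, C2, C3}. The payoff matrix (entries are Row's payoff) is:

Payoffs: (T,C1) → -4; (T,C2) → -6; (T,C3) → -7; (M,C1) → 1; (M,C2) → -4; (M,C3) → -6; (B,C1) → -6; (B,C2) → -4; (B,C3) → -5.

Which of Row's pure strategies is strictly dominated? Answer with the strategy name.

T

M gives a strictly higher payoff than T against every column: 1 > -4, -4 > -6, -6 > -7.
So T is strictly dominated and Row never plays it.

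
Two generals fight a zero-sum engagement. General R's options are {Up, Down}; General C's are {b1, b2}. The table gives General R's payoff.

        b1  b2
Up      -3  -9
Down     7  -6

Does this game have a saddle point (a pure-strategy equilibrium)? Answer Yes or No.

Yes

Row minima: Up → -9, Down → -6; maximin = -6.
Column maxima: b1 → 7, b2 → -6; minimax = -6.
maximin = minimax = -6, so a saddle point exists.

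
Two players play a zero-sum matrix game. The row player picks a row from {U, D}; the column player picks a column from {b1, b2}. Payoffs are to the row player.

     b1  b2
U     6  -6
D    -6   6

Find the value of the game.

0

Row minima: U → -6, D → -6; maximin = -6.
Column maxima: b1 → 6, b2 → 6; minimax = 6.
-6 ≠ 6, so there is no saddle point; optimal play is mixed.
Let the row player play U with probability p. Expected payoff against b1: 6p + (-6)(1−p) = 12p − 6; against b2: (-6)p + 6(1−p) = −12p + 6.
Setting these equal: 12p − 6 = −12p + 6 ⇒ 24p = 12 ⇒ p = 1/2, and the value is (12)·(1/2) − 6 = 0.
For the column player: with q = P(b1), equating U's and D's payoffs gives 12q − 6 = −12q + 6 ⇒ q = 1/2.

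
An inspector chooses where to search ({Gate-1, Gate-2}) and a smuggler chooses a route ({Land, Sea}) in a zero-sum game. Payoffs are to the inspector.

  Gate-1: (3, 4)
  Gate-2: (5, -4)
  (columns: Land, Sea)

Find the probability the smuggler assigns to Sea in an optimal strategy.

Row minima: Gate-1 → 3, Gate-2 → -4; maximin = 3.
Column maxima: Land → 5, Sea → 4; minimax = 4.
3 ≠ 4, so there is no saddle point; optimal play is mixed.
Let the inspector play Gate-1 with probability p. Expected payoff against Land: 3p + 5(1−p) = −2p + 5; against Sea: 4p + (-4)(1−p) = 8p − 4.
Setting these equal: −2p + 5 = 8p − 4 ⇒ −10p = -9 ⇒ p = 9/10, and the value is (-2)·(9/10) + 5 = 16/5.
For the smuggler: with q = P(Land), equating Gate-1's and Gate-2's payoffs gives −q + 4 = 9q − 4 ⇒ q = 4/5.

1/5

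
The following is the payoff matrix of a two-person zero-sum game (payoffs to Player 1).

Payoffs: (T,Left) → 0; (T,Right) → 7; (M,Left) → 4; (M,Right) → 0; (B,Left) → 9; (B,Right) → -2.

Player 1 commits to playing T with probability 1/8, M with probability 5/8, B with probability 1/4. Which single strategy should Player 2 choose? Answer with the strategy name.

Right

If Player 2 plays Left, Player 1's expected payoff is (1/8)·0 + (5/8)·4 + (1/4)·9 = 19/4.
If Player 2 plays Right, Player 1's expected payoff is (1/8)·7 + (5/8)·0 + (1/4)·(-2) = 3/8.
Player 2 minimizes Player 1's payoff; the smallest is 3/8, so the best response is Right.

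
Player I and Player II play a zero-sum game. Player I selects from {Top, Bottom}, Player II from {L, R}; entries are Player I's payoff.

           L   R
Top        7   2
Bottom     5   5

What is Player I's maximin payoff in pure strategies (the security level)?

5

Row minima: Top → 2, Bottom → 5.
The best of these is 5.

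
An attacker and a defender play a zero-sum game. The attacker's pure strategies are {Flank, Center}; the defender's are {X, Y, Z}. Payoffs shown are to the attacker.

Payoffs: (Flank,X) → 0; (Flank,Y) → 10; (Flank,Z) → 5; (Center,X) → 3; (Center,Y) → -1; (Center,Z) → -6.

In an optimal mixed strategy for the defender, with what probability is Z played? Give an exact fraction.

Row minima: Flank → 0, Center → -6; maximin = 0.
Column maxima: X → 3, Y → 10, Z → 5; minimax = 3.
0 ≠ 3, so there is no saddle point; optimal play is mixed.
Y is strictly dominated by Z (it gives the attacker strictly more in every row), so the defender never plays it.
On the remaining 2×2 (Flank, Center vs X, Z):
Let the attacker play Flank with probability p. Expected payoff against X: 0p + 3(1−p) = −3p + 3; against Z: 5p + (-6)(1−p) = 11p − 6.
Setting these equal: −3p + 3 = 11p − 6 ⇒ −14p = -9 ⇒ p = 9/14, and the value is (-3)·(9/14) + 3 = 15/14.
For the defender: with q = P(X), equating Flank's and Center's payoffs gives −5q + 5 = 9q − 6 ⇒ q = 11/14.

3/14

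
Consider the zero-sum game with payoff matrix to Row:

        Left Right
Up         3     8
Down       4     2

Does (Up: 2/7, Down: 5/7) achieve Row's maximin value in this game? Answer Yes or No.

Yes

Against Left this mix gives (2/7)·3 + (5/7)·4 = 26/7.
Against Right this mix gives (2/7)·8 + (5/7)·2 = 26/7.
All of Column's active replies (Left, Right) yield 26/7, and no column does worse for Row. The mix makes Column indifferent and guarantees 26/7, so it is optimal.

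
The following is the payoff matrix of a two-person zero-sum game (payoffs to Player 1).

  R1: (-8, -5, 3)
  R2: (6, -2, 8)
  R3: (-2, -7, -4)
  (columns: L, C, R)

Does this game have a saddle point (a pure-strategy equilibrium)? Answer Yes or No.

Row minima: R1 → -8, R2 → -2, R3 → -7; maximin = -2.
Column maxima: L → 6, C → -2, R → 8; minimax = -2.
maximin = minimax = -2, so a saddle point exists.

Yes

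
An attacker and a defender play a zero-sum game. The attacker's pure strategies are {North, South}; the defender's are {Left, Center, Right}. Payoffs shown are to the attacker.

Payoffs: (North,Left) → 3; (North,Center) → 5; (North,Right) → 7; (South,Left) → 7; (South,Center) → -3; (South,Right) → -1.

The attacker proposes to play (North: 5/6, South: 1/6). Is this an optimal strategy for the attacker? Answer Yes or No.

Yes

Against Left this mix gives (5/6)·3 + (1/6)·7 = 11/3.
Against Center this mix gives (5/6)·5 + (1/6)·(-3) = 11/3.
Against Right this mix gives (5/6)·7 + (1/6)·(-1) = 17/3.
All of the defender's active replies (Left, Center) yield 11/3, and no column does worse for the attacker. The mix makes the defender indifferent and guarantees 11/3, so it is optimal.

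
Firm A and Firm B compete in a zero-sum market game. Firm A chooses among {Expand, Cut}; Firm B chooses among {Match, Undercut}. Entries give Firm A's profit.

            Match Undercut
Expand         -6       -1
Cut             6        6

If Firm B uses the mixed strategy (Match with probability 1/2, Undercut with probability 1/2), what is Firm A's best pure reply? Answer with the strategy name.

Cut

Expected payoff of Expand: (1/2)·(-6) + (1/2)·(-1) = -7/2.
Expected payoff of Cut: (1/2)·6 + (1/2)·6 = 6.
The largest is 6, so Firm A's best response is Cut.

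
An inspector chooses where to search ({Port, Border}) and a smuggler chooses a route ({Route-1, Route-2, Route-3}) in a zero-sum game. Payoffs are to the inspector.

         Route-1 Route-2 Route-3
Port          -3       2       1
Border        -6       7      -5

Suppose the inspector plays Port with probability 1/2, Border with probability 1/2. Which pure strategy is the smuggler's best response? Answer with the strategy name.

Route-1

If the smuggler plays Route-1, the inspector's expected payoff is (1/2)·(-3) + (1/2)·(-6) = -9/2.
If the smuggler plays Route-2, the inspector's expected payoff is (1/2)·2 + (1/2)·7 = 9/2.
If the smuggler plays Route-3, the inspector's expected payoff is (1/2)·1 + (1/2)·(-5) = -2.
The smuggler minimizes the inspector's payoff; the smallest is -9/2, so the best response is Route-1.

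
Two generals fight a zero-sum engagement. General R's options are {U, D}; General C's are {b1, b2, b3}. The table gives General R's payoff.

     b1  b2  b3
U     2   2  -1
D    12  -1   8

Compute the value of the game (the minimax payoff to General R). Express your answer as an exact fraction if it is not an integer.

5/4

Row minima: U → -1, D → -1; maximin = -1.
Column maxima: b1 → 12, b2 → 2, b3 → 8; minimax = 2.
-1 ≠ 2, so there is no saddle point; optimal play is mixed.
b1 is strictly dominated by b3 (it gives General R strictly more in every row), so General C never plays it.
On the remaining 2×2 (U, D vs b2, b3):
Let General R play U with probability p. Expected payoff against b2: 2p + (-1)(1−p) = 3p − 1; against b3: (-1)p + 8(1−p) = −9p + 8.
Setting these equal: 3p − 1 = −9p + 8 ⇒ 12p = 9 ⇒ p = 3/4, and the value is (3)·(3/4) − 1 = 5/4.
For General C: with q = P(b2), equating U's and D's payoffs gives 3q − 1 = −9q + 8 ⇒ q = 3/4.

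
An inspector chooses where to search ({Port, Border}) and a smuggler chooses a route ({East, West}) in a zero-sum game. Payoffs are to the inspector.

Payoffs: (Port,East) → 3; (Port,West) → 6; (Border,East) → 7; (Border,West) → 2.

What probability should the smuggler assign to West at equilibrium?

Row minima: Port → 3, Border → 2; maximin = 3.
Column maxima: East → 7, West → 6; minimax = 6.
3 ≠ 6, so there is no saddle point; optimal play is mixed.
Let the inspector play Port with probability p. Expected payoff against East: 3p + 7(1−p) = −4p + 7; against West: 6p + 2(1−p) = 4p + 2.
Setting these equal: −4p + 7 = 4p + 2 ⇒ −8p = -5 ⇒ p = 5/8, and the value is (-4)·(5/8) + 7 = 9/2.
For the smuggler: with q = P(East), equating Port's and Border's payoffs gives −3q + 6 = 5q + 2 ⇒ q = 1/2.

1/2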